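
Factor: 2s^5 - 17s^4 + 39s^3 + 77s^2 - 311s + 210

Trying the rational-root candidates, s = 2 is a root, so (s - 2) is a factor; dividing leaves 2s^4 - 13s^3 + 13s^2 + 103s - 105.
Continuing, s = -5/2 is a root, so (2s + 5) divides it; the quotient is s^3 - 9s^2 + 29s - 21.
Next, s = 1 is a root, so (s - 1) is a factor; dividing leaves s^2 - 8s + 21.
The quadratic s^2 - 8s + 21 has discriminant -20 < 0 and is irreducible over ℤ.

(2s + 5)(s - 1)(s - 2)(s^2 - 8s + 21)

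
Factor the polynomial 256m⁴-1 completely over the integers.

(4m+1)(4m-1)(16m²+1)

Write as (16m²)² − (1)², then factor 16m²-1 once more.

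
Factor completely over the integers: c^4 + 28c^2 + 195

(c^2 + 13)(c^2 + 15)

Substitute u = c^2 to get a quadratic in u, then factor.
c^2 + 13 is irreducible over ℤ (always positive, so no real roots).
c^2 + 15 is irreducible over ℤ (always positive, so no real roots).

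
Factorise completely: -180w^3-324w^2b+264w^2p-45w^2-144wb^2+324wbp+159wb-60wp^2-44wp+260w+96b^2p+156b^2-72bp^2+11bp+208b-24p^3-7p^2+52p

-(12w-8p-13)(3w+3b-3p+4)(5w+4b+p)

Group: 5w(-36w^2-36wb+60wp-9w+24bp+39b-24p^2-7p+52) + (4b+p)(-36w^2-36wb+60wp-9w+24bp+39b-24p^2-7p+52); both groups contain (-36w^2-36wb+60wp-9w+24bp+39b-24p^2-7p+52), so (5w+4b+p) is a factor with cofactor -36w^2-36wb+60wp-9w+24bp+39b-24p^2-7p+52.
The cofactor groups again: -36w^2-36wb+60wp-9w+24bp+39b-24p^2-7p+52 = -12w(3w+3b-3p+4) + (8p+13)(3w+3b-3p+4); both groups contain (3w+3b-3p+4), giving -(12w-8p-13)(3w+3b-3p+4).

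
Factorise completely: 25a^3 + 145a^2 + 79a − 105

Trying the rational-root candidates, a = 3/5 is a root, so (5a − 3) is a factor; dividing leaves 5a^2 + 32a + 35.
The remaining quadratic factors as (a + 5)(5a + 7).

(5a + 7)(5a − 3)(a + 5)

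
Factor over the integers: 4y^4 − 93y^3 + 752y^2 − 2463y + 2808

By the rational root theorem, y = 9 is a root, so (y − 9) is a factor; dividing leaves 4y^3 − 57y^2 + 239y − 312.
Continuing, y = 13/4 is a root, giving the factor (4y − 13) and quotient y^2 − 11y + 24.
The remaining quadratic factors as (y − 3)(y − 8).

(4y − 13)(y − 3)(y − 8)(y − 9)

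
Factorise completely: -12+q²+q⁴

Substitute u = q² to get a quadratic in u, then factor.
q²-3 is irreducible over ℤ (3 is not a perfect square).
q²+4 is irreducible over ℤ (sum of squares).

(q²+4)(q²-3)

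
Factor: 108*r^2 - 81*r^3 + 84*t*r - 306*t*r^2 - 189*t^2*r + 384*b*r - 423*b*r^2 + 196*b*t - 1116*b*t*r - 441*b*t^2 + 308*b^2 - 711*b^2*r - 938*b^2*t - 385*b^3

Group: 11*b*(-35*b^2 - 63*b*t - 36*b*r + 28*b - 27*t*r - 9*r^2 + 12*r) + (7*t + 9*r)*(-35*b^2 - 63*b*t - 36*b*r + 28*b - 27*t*r - 9*r^2 + 12*r); both groups contain (-35*b^2 - 63*b*t - 36*b*r + 28*b - 27*t*r - 9*r^2 + 12*r), so (11*b + 7*t + 9*r) is a factor with cofactor -35*b^2 - 63*b*t - 36*b*r + 28*b - 27*t*r - 9*r^2 + 12*r.
The cofactor groups again: -35*b^2 - 63*b*t - 36*b*r + 28*b - 27*t*r - 9*r^2 + 12*r = -7*b*(5*b + 9*t + 3*r - 4) - 3*r*(5*b + 9*t + 3*r - 4); both groups contain (5*b + 9*t + 3*r - 4), giving -(7*b + 3*r)*(5*b + 9*t + 3*r - 4).

-(11*b + 7*t + 9*r)*(5*b + 9*t + 3*r - 4)*(7*b + 3*r)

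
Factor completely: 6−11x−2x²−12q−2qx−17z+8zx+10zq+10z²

Group: 2z(5z−x−6) + (2q+2x−1)(5z−x−6); both groups contain (5z−x−6).

(5z−x−6)(2z+2q+2x−1)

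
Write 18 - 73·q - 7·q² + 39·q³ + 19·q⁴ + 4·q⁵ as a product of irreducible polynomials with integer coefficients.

(4·q - 1)·(q + 2)·(q - 1)·(q² + 4·q + 9)

Testing divisors of the constant over divisors of the leading coefficient, q = -2 is a root, so (q + 2) divides it; the quotient is 4·q⁴ + 11·q³ + 17·q² - 41·q + 9.
Continuing, q = 1 is a root, so (q - 1) divides it; the quotient is 4·q³ + 15·q² + 32·q - 9.
Continuing, q = 1/4 is a root, so (4·q - 1) is a factor; dividing leaves q² + 4·q + 9.
The quadratic q² + 4·q + 9 has discriminant -20 < 0 and is irreducible over ℤ.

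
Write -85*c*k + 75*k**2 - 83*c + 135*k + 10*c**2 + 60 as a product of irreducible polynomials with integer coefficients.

(2*c - 15*k - 15)*(5*c - 5*k - 4)

Group: 5*c*(2*c - 15*k - 15) + (-5*k - 4)*(2*c - 15*k - 15); both groups contain (2*c - 15*k - 15).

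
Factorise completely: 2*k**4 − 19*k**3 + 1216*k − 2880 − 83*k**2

Among the possible rational roots, k = 8 is a root, giving the factor (k − 8) and quotient 2*k**3 − 3*k**2 − 107*k + 360.
Continuing, k = −8 is a root, so (k + 8) is a factor; dividing leaves 2*k**2 − 19*k + 45.
The remaining quadratic factors as (k − 5)(2*k − 9).

(2*k − 9)*(k + 8)*(k − 5)*(k − 8)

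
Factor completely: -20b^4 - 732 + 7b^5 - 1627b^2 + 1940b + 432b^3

(7b - 6)(b - 1)(b - 2)(b^2 + b + 61)

Testing divisors of the constant over divisors of the leading coefficient, b = 1 is a root, so (b - 1) is a factor; dividing leaves 7b^4 - 13b^3 + 419b^2 - 1208b + 732.
Then b = 6/7 is a root, so (7b - 6) divides it; the quotient is b^3 - b^2 + 59b - 122.
Then b = 2 is a root, so (b - 2) divides it; the quotient is b^2 + b + 61.
The quadratic b^2 + b + 61 has discriminant -243 < 0 and is irreducible over ℤ.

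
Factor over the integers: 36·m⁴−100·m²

Every term has a factor of 4·m². Then 9·m²−25 = (3·m)² − (5)².

4·m²·(3·m+5)·(3·m−5)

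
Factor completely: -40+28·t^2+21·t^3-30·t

Group as (21·t^3-30·t) + (28·t^2-40) = 3·t·(7·t^2-10) + 4·(7·t^2-10).
Both groups share the factor (7·t^2-10).

(3·t+4)·(7·t^2-10)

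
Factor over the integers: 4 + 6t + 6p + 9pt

(3p + 2)(3t + 2)

Group as (9pt + 6p) + (6t + 4) = 3p(3t + 2) + 2(3t + 2).
Both groups share the factor (3t + 2).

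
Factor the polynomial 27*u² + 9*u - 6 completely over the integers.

3*(3*u + 2)*(3*u - 1)

Pull out the common factor 3, then factor the remaining trinomial.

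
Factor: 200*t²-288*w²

Every term has a factor of 8. Then 25*t²-36*w² = (5*t)² − (6*w)².

8*(5*t+6*w)*(5*t-6*w)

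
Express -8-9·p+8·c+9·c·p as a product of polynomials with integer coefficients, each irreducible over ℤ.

(9·p+8)·(c-1)

Group as (9·c·p+8·c) + (-9·p-8) = c·(9·p+8) - (9·p+8).
Both groups share the factor (9·p+8).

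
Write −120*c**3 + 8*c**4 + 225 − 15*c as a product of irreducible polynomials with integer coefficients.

(c − 15)*(8*c**3 − 15)

Group as (8*c**4 − 15*c) + (−120*c**3 + 225) = c*(8*c**3 − 15) − 15*(8*c**3 − 15).
Both groups share the factor (8*c**3 − 15).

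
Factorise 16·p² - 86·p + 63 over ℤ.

(2·p - 9)·(8·p - 7)

Need a pair with product 16·63 = 1008 and sum -86: that's -14 and -72.
Split the middle term: 16·p² - 14·p - 72·p + 63 = 2·p·(8·p - 7) - 9·(8·p - 7).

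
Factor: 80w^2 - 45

Pull out the common factor 5; 16w^2 - 9 is a difference of squares.

5(4w + 3)(4w - 3)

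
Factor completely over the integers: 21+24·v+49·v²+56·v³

(8·v+7)·(7·v²+3)

Group as (56·v³+24·v) + (49·v²+21) = 8·v·(7·v²+3) + 7·(7·v²+3).
Both groups share the factor (7·v²+3).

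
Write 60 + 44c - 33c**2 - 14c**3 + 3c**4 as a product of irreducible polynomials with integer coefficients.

(3c - 5)(c + 1)(c + 2)(c - 6)

Trying the rational-root candidates, c = -1 is a root, so (c + 1) divides it; the quotient is 3c**3 - 17c**2 - 16c + 60.
Next, c = -2 is a root, giving the factor (c + 2) and quotient 3c**2 - 23c + 30.
The remaining quadratic factors as (3c - 5)(c - 6).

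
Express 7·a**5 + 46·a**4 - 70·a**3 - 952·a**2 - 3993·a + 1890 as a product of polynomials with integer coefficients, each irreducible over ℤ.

(7·a - 3)·(a + 7)·(a - 5)·(a**2 + 5·a + 18)

Among the possible rational roots, a = 3/7 is a root, giving the factor (7·a - 3) and quotient a**4 + 7·a**3 - 7·a**2 - 139·a - 630.
Then a = -7 is a root, so (a + 7) is a factor; dividing leaves a**3 - 7·a - 90.
Next, a = 5 is a root, so (a - 5) is a factor; dividing leaves a**2 + 5·a + 18.
The quadratic a**2 + 5·a + 18 has discriminant -47 < 0 and is irreducible over ℤ.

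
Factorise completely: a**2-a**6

-a**2(a+1)(a-1)(a**2+1)

Every term has a factor of a**2; factoring it out leaves -a**4+1.
Recognize a difference of squares with the parts 1 and a**2.
-a**2+1 is again a difference of squares: (-a+1)(a+1).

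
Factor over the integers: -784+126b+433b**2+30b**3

By the rational root theorem, b = 7/6 is a root, so (6b-7) is a factor; dividing leaves 5b**2+78b+112.
The remaining quadratic factors as (5b+8)(b+14).

(5b+8)(6b-7)(b+14)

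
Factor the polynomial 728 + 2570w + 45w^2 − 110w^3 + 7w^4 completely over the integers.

Among the possible rational roots, w = −4 is a root, so (w + 4) divides it; the quotient is 7w^3 − 138w^2 + 597w + 182.
Then w = −2/7 is a root, so (7w + 2) divides it; the quotient is w^2 − 20w + 91.
The remaining quadratic factors as (w − 13)(w − 7).

(7w + 2)(w + 4)(w − 13)(w − 7)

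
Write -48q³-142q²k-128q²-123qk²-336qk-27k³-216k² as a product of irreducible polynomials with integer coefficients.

Group: 2q(-24q²-35qk-64q-9k²-72k) + 3k(-24q²-35qk-64q-9k²-72k); both groups contain (-24q²-35qk-64q-9k²-72k), so (2q+3k) is a factor with cofactor -24q²-35qk-64q-9k²-72k.
The cofactor groups again: -24q²-35qk-64q-9k²-72k = -8q(3q+k+8) - 9k(3q+k+8); both groups contain (3q+k+8), giving -(8q+9k)(3q+k+8).

-(2q+3k)(8q+9k)(3q+k+8)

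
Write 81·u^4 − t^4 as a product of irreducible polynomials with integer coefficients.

(3·u − t)·(3·u + t)·(9·u^2 + t^2)

Write as (9·u^2)² − (t^2)², then factor 9·u^2 − t^2 once more.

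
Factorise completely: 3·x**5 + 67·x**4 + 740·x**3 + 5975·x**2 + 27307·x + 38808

Testing divisors of the constant over divisors of the leading coefficient, x = -9 is a root, giving the factor (x + 9) and quotient 3·x**4 + 40·x**3 + 380·x**2 + 2555·x + 4312.
Next, x = -8 is a root, so (x + 8) is a factor; dividing leaves 3·x**3 + 16·x**2 + 252·x + 539.
Then x = -7/3 is a root, giving the factor (3·x + 7) and quotient x**2 + 3·x + 77.
The quadratic x**2 + 3·x + 77 has discriminant -299 < 0 and is irreducible over ℤ.

(3·x + 7)·(x + 8)·(x + 9)·(x**2 + 3·x + 77)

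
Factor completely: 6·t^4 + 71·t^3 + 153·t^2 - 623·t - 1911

(2·t + 7)·(3·t + 13)·(t + 7)·(t - 3)

Testing divisors of the constant over divisors of the leading coefficient, t = 3 is a root, giving the factor (t - 3) and quotient 6·t^3 + 89·t^2 + 420·t + 637.
Next, t = -7/2 is a root, so (2·t + 7) is a factor; dividing leaves 3·t^2 + 34·t + 91.
The remaining quadratic factors as (3·t + 13)(t + 7).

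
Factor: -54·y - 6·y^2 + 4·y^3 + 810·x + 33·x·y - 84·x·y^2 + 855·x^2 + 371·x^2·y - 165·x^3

-(11·x - 2·y + 9)·(15·x - y)·(x - 2·y - 6)

Group: x·(-165·x^2 + 41·x·y - 135·x - 2·y^2 + 9·y) + (-2·y - 6)·(-165·x^2 + 41·x·y - 135·x - 2·y^2 + 9·y); both groups contain (-165·x^2 + 41·x·y - 135·x - 2·y^2 + 9·y), so (x - 2·y - 6) is a factor with cofactor -165·x^2 + 41·x·y - 135·x - 2·y^2 + 9·y.
The cofactor groups again: -165·x^2 + 41·x·y - 135·x - 2·y^2 + 9·y = -11·x·(15·x - y) + (2·y - 9)·(15·x - y); both groups contain (15·x - y), giving -(11·x - 2·y + 9)·(15·x - y).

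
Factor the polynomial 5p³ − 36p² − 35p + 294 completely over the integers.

Testing divisors of the constant over divisors of the leading coefficient, p = 3 is a root, giving the factor (p − 3) and quotient 5p² − 21p − 98.
The remaining quadratic factors as (p − 7)(5p + 14).

(5p + 14)(p − 3)(p − 7)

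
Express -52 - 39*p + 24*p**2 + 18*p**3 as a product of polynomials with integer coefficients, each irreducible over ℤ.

(3*p + 4)*(6*p**2 - 13)

Group as (18*p**3 - 39*p) + (24*p**2 - 52) = 3*p*(6*p**2 - 13) + 4*(6*p**2 - 13).
Both groups share the factor (6*p**2 - 13).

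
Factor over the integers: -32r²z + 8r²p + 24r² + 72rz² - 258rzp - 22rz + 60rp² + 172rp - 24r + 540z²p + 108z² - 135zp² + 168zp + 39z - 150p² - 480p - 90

Group: 4z(-8r² + 18rz - 60rp + 8r + 135zp + 27z + 150p + 30) + (-p - 3)(-8r² + 18rz - 60rp + 8r + 135zp + 27z + 150p + 30); both groups contain (-8r² + 18rz - 60rp + 8r + 135zp + 27z + 150p + 30), so (4z - p - 3) is a factor with cofactor -8r² + 18rz - 60rp + 8r + 135zp + 27z + 150p + 30.
The cofactor groups again: -8r² + 18rz - 60rp + 8r + 135zp + 27z + 150p + 30 = -2r(4r - 9z - 10) + (-15p - 3)(4r - 9z - 10); both groups contain (4r - 9z - 10), giving -(2r + 15p + 3)(4r - 9z - 10).

-(4z - p - 3)(2r + 15p + 3)(4r - 9z - 10)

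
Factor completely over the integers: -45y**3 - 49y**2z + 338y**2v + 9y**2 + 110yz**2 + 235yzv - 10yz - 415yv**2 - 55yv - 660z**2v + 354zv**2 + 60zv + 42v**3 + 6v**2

Group: y(-45y**2 - 49yz + 68yv + 9y + 110z**2 - 59zv - 10z - 7v**2 - v) - 6v(-45y**2 - 49yz + 68yv + 9y + 110z**2 - 59zv - 10z - 7v**2 - v); both groups contain (-45y**2 - 49yz + 68yv + 9y + 110z**2 - 59zv - 10z - 7v**2 - v), so (y - 6v) is a factor with cofactor -45y**2 - 49yz + 68yv + 9y + 110z**2 - 59zv - 10z - 7v**2 - v.
The cofactor groups again: -45y**2 - 49yz + 68yv + 9y + 110z**2 - 59zv - 10z - 7v**2 - v = -9y(5y + 11z - 7v - 1) + (10z + v)(5y + 11z - 7v - 1); both groups contain (5y + 11z - 7v - 1), giving -(9y - 10z - v)(5y + 11z - 7v - 1).

-(y - 6v)(5y + 11z - 7v - 1)(9y - 10z - v)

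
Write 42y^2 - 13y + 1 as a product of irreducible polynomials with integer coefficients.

Need a pair with product 42·1 = 42 and sum -13: that's -7 and -6.
Split the middle term: 42y^2 - 7y - 6y + 1 = 7y(6y - 1) - (6y - 1).

(6y - 1)(7y - 1)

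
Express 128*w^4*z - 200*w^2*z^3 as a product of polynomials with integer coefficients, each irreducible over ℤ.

8*w^2*z*(4*w + 5*z)*(4*w - 5*z)

Factor out 8*w^2*z, leaving 16*w^2 - 25*z^2, which is a difference of two squares.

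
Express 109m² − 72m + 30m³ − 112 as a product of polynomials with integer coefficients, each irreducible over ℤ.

Among the possible rational roots, m = −4 is a root, giving the factor (m + 4) and quotient 30m² − 11m − 28.
The remaining quadratic factors as (5m + 4)(6m − 7).

(5m + 4)(6m − 7)(m + 4)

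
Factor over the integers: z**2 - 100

(z + 10)·(z - 10)

Two integers with product -100 and sum 0 are 10 and -10.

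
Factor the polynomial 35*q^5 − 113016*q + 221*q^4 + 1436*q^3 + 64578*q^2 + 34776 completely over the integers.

Trying the rational-root candidates, q = −14 is a root, so (q + 14) divides it; the quotient is 35*q^4 − 269*q^3 + 5202*q^2 − 8250*q + 2484.
Next, q = 9/7 is a root, giving the factor (7*q − 9) and quotient 5*q^3 − 32*q^2 + 702*q − 276.
Next, q = 2/5 is a root, so (5*q − 2) is a factor; dividing leaves q^2 − 6*q + 138.
The quadratic q^2 − 6*q + 138 has discriminant −516 < 0 and is irreducible over ℤ.

(5*q − 2)*(7*q − 9)*(q + 14)*(q^2 − 6*q + 138)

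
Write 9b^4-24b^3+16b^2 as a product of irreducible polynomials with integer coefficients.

Pull out the common factor b^2, leaving 9b^2-24b+16.
Recognize a perfect-square trinomial with the parts 3b and 4.

b^2(3b-4)^2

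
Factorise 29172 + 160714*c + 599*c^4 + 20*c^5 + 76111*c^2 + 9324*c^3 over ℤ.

By the rational root theorem, c = -11/4 is a root, giving the factor (4*c + 11) and quotient 5*c^4 + 136*c^3 + 1957*c^2 + 13646*c + 2652.
Then c = -1/5 is a root, so (5*c + 1) divides it; the quotient is c^3 + 27*c^2 + 386*c + 2652.
Next, c = -13 is a root, so (c + 13) divides it; the quotient is c^2 + 14*c + 204.
The quadratic c^2 + 14*c + 204 has discriminant -620 < 0 and is irreducible over ℤ.

(4*c + 11)*(5*c + 1)*(c + 13)*(c^2 + 14*c + 204)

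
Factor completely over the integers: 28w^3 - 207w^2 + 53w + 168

(4w + 3)(7w - 8)(w - 7)

Among the possible rational roots, w = -3/4 is a root, so (4w + 3) is a factor; dividing leaves 7w^2 - 57w + 56.
The remaining quadratic factors as (7w - 8)(w - 7).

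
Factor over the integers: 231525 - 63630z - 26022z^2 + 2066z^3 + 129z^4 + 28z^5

(4z + 15)(7z - 15)(z - 7)(z^2 + 10z + 147)

Among the possible rational roots, z = -15/4 is a root, so (4z + 15) is a factor; dividing leaves 7z^4 + 6z^3 + 494z^2 - 8358z + 15435.
Continuing, z = 15/7 is a root, giving the factor (7z - 15) and quotient z^3 + 3z^2 + 77z - 1029.
Then z = 7 is a root, so (z - 7) is a factor; dividing leaves z^2 + 10z + 147.
The quadratic z^2 + 10z + 147 has discriminant -488 < 0 and is irreducible over ℤ.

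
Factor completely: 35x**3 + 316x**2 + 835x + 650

(5x + 13)(7x + 10)(x + 5)

Testing divisors of the constant over divisors of the leading coefficient, x = -13/5 is a root, so (5x + 13) divides it; the quotient is 7x**2 + 45x + 50.
The remaining quadratic factors as (7x + 10)(x + 5).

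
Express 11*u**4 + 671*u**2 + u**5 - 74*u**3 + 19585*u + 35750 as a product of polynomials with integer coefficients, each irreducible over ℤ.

(u + 11)*(u + 13)*(u + 2)*(u**2 - 15*u + 125)

Among the possible rational roots, u = -2 is a root, so (u + 2) is a factor; dividing leaves u**4 + 9*u**3 - 92*u**2 + 855*u + 17875.
Continuing, u = -13 is a root, so (u + 13) is a factor; dividing leaves u**3 - 4*u**2 - 40*u + 1375.
Next, u = -11 is a root, so (u + 11) is a factor; dividing leaves u**2 - 15*u + 125.
The quadratic u**2 - 15*u + 125 has discriminant -275 < 0 and is irreducible over ℤ.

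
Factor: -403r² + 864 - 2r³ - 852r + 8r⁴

Testing divisors of the constant over divisors of the leading coefficient, r = -9/2 is a root, so (2r + 9) is a factor; dividing leaves 4r³ - 19r² - 116r + 96.
Continuing, r = -4 is a root, giving the factor (r + 4) and quotient 4r² - 35r + 24.
The remaining quadratic factors as (4r - 3)(r - 8).

(2r + 9)(4r - 3)(r + 4)(r - 8)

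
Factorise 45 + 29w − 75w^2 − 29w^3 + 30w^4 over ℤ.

Among the possible rational roots, w = 9/5 is a root, so (5w − 9) divides it; the quotient is 6w^3 + 5w^2 − 6w − 5.
Next, w = −1 is a root, so (w + 1) divides it; the quotient is 6w^2 − w − 5.
The remaining quadratic factors as (6w + 5)(w − 1).

(5w − 9)(6w + 5)(w + 1)(w − 1)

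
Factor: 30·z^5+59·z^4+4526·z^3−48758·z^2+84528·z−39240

(5·z−6)·(6·z−5)·(z−6)·(z^2+10·z+218)

Among the possible rational roots, z = 6 is a root, giving the factor (z−6) and quotient 30·z^4+239·z^3+5960·z^2−12998·z+6540.
Next, z = 6/5 is a root, so (5·z−6) divides it; the quotient is 6·z^3+55·z^2+1258·z−1090.
Then z = 5/6 is a root, giving the factor (6·z−5) and quotient z^2+10·z+218.
The quadratic z^2+10·z+218 has discriminant −772 < 0 and is irreducible over ℤ.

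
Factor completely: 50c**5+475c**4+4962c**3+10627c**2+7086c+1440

(2c+3)(5c+2)(5c+3)(c**2+7c+80)

By the rational root theorem, c = −3/5 is a root, giving the factor (5c+3) and quotient 10c**4+89c**3+939c**2+1562c+480.
Next, c = −2/5 is a root, so (5c+2) is a factor; dividing leaves 2c**3+17c**2+181c+240.
Then c = −3/2 is a root, so (2c+3) divides it; the quotient is c**2+7c+80.
The quadratic c**2+7c+80 has discriminant −271 < 0 and is irreducible over ℤ.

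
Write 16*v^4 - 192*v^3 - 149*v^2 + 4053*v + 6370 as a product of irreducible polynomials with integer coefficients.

(4*v + 13)*(4*v + 7)*(v - 10)*(v - 7)

Testing divisors of the constant over divisors of the leading coefficient, v = 10 is a root, so (v - 10) is a factor; dividing leaves 16*v^3 - 32*v^2 - 469*v - 637.
Then v = -13/4 is a root, so (4*v + 13) divides it; the quotient is 4*v^2 - 21*v - 49.
The remaining quadratic factors as (v - 7)(4*v + 7).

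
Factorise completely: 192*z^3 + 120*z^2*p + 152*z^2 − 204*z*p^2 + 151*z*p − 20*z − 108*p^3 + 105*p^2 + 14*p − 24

(3*z − 3*p + 2)*(8*z + 4*p − 3)*(8*z + 9*p + 4)

Group: 8*z*(24*z^2 − 12*z*p + 7*z − 12*p^2 + 17*p − 6) + (9*p + 4)*(24*z^2 − 12*z*p + 7*z − 12*p^2 + 17*p − 6); both groups contain (24*z^2 − 12*z*p + 7*z − 12*p^2 + 17*p − 6), so (8*z + 9*p + 4) is a factor with cofactor 24*z^2 − 12*z*p + 7*z − 12*p^2 + 17*p − 6.
The cofactor groups again: 24*z^2 − 12*z*p + 7*z − 12*p^2 + 17*p − 6 = 8*z*(3*z − 3*p + 2) + (4*p − 3)*(3*z − 3*p + 2); both groups contain (3*z − 3*p + 2), giving (8*z + 4*p − 3)*(3*z − 3*p + 2).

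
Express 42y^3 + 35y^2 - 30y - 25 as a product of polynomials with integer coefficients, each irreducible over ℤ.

(6y + 5)(7y^2 - 5)

Group as (42y^3 - 30y) + (35y^2 - 25) = 6y(7y^2 - 5) + 5(7y^2 - 5).
Both groups share the factor (7y^2 - 5).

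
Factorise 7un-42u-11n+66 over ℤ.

(7u-11)(n-6)

Group as (7un-42u) + (-11n+66) = 7u(n-6) - 11(n-6).
Both groups share the factor (n-6).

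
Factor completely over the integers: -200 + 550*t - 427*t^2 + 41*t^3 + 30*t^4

(5*t - 4)*(6*t - 5)*(t + 5)*(t - 2)

By the rational root theorem, t = 2 is a root, so (t - 2) is a factor; dividing leaves 30*t^3 + 101*t^2 - 225*t + 100.
Next, t = -5 is a root, so (t + 5) is a factor; dividing leaves 30*t^2 - 49*t + 20.
The remaining quadratic factors as (5*t - 4)(6*t - 5).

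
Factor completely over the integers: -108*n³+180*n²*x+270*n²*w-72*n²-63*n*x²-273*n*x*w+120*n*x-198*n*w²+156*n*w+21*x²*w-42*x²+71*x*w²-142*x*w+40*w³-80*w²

-(3*n-w+2)*(6*n-7*x-5*w)*(6*n-3*x-8*w)

Group: 3*n*(-36*n²+60*n*x+78*n*w-21*x²-71*x*w-40*w²) + (-w+2)*(-36*n²+60*n*x+78*n*w-21*x²-71*x*w-40*w²); both groups contain (-36*n²+60*n*x+78*n*w-21*x²-71*x*w-40*w²), so (3*n-w+2) is a factor with cofactor -36*n²+60*n*x+78*n*w-21*x²-71*x*w-40*w².
The cofactor groups again: -36*n²+60*n*x+78*n*w-21*x²-71*x*w-40*w² = -6*n*(6*n-7*x-5*w) + (3*x+8*w)*(6*n-7*x-5*w); both groups contain (6*n-7*x-5*w), giving -(6*n-3*x-8*w)*(6*n-7*x-5*w).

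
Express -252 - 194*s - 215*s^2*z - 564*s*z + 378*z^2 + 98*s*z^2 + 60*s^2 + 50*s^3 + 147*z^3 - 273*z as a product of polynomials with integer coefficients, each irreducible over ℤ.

Group: 5*s*(10*s^2 - 49*s*z - 6*s + 49*z^2 - 21*z - 28) + (3*z + 9)*(10*s^2 - 49*s*z - 6*s + 49*z^2 - 21*z - 28); both groups contain (10*s^2 - 49*s*z - 6*s + 49*z^2 - 21*z - 28), so (5*s + 3*z + 9) is a factor with cofactor 10*s^2 - 49*s*z - 6*s + 49*z^2 - 21*z - 28.
The cofactor groups again: 10*s^2 - 49*s*z - 6*s + 49*z^2 - 21*z - 28 = 2*s*(5*s - 7*z + 7) + (-7*z - 4)*(5*s - 7*z + 7); both groups contain (5*s - 7*z + 7), giving (2*s - 7*z - 4)*(5*s - 7*z + 7).

(2*s - 7*z - 4)*(5*s + 3*z + 9)*(5*s - 7*z + 7)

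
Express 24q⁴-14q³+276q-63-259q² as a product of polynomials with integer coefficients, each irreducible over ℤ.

Among the possible rational roots, q = -7/2 is a root, so (2q+7) is a factor; dividing leaves 12q³-49q²+42q-9.
Next, q = 3 is a root, so (q-3) is a factor; dividing leaves 12q²-13q+3.
The remaining quadratic factors as (4q-3)(3q-1).

(2q+7)(3q-1)(4q-3)(q-3)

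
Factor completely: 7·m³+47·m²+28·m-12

Testing divisors of the constant over divisors of the leading coefficient, m = -1 is a root, so (m+1) divides it; the quotient is 7·m²+40·m-12.
The remaining quadratic factors as (m+6)(7·m-2).

(7·m-2)·(m+1)·(m+6)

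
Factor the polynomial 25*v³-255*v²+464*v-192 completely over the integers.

(5*v-3)*(5*v-8)*(v-8)

By the rational root theorem, v = 8 is a root, so (v-8) is a factor; dividing leaves 25*v²-55*v+24.
The remaining quadratic factors as (5*v-3)(5*v-8).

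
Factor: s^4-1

(s+1)(s-1)(s^2+1)

Substitute u = s^2 to get a quadratic in u, then factor.
s^2+1 is irreducible over ℤ (sum of squares).
s^2-1 is a difference of squares.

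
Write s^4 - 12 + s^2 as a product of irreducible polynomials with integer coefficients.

Substitute u = s^2 to get a quadratic in u, then factor.
s^2 + 4 is irreducible over ℤ (sum of squares).
s^2 - 3 is irreducible over ℤ (3 is not a perfect square).

(s^2 + 4)(s^2 - 3)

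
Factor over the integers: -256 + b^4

(b + 4)·(b - 4)·(b^2 + 16)

Write as (b^2)² − (16)², then factor b^2 - 16 once more.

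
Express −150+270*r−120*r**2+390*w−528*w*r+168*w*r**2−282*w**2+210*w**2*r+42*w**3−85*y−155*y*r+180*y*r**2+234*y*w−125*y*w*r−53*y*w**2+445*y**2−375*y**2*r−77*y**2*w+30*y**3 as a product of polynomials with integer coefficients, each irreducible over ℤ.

Group: 2*y*(15*y**2−31*y*w−180*y*r+215*y−42*w**2−168*w*r+240*w+120*r−150) + (−w−r+1)*(15*y**2−31*y*w−180*y*r+215*y−42*w**2−168*w*r+240*w+120*r−150); both groups contain (15*y**2−31*y*w−180*y*r+215*y−42*w**2−168*w*r+240*w+120*r−150), so (2*y−w−r+1) is a factor with cofactor 15*y**2−31*y*w−180*y*r+215*y−42*w**2−168*w*r+240*w+120*r−150.
The cofactor groups again: 15*y**2−31*y*w−180*y*r+215*y−42*w**2−168*w*r+240*w+120*r−150 = y*(15*y+14*w−10) + (−3*w−12*r+15)*(15*y+14*w−10); both groups contain (15*y+14*w−10), giving (y−3*w−12*r+15)*(15*y+14*w−10).

(y−3*w−12*r+15)*(2*y−w−r+1)*(15*y+14*w−10)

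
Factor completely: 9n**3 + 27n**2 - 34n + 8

Testing divisors of the constant over divisors of the leading coefficient, n = 2/3 is a root, so (3n - 2) is a factor; dividing leaves 3n**2 + 11n - 4.
The remaining quadratic factors as (n + 4)(3n - 1).

(3n - 1)(3n - 2)(n + 4)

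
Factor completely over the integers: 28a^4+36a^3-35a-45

(7a+9)(4a^3-5)

Group as (28a^4-35a) + (36a^3-45) = 7a(4a^3-5) + 9(4a^3-5).
Both groups share the factor (4a^3-5).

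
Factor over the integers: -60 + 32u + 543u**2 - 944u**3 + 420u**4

Testing divisors of the constant over divisors of the leading coefficient, u = 5/6 is a root, so (6u - 5) is a factor; dividing leaves 70u**3 - 99u**2 + 8u + 12.
Then u = 1/2 is a root, giving the factor (2u - 1) and quotient 35u**2 - 32u - 12.
The remaining quadratic factors as (7u + 2)(5u - 6).

(2u - 1)(5u - 6)(6u - 5)(7u + 2)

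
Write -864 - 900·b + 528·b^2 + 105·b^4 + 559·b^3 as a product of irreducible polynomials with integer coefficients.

(3·b + 8)·(5·b - 6)·(7·b + 6)·(b + 3)

Among the possible rational roots, b = -6/7 is a root, so (7·b + 6) divides it; the quotient is 15·b^3 + 67·b^2 + 18·b - 144.
Then b = -3 is a root, so (b + 3) divides it; the quotient is 15·b^2 + 22·b - 48.
The remaining quadratic factors as (3·b + 8)(5·b - 6).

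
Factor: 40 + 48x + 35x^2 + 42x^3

Group as (42x^3 + 48x) + (35x^2 + 40) = 6x(7x^2 + 8) + 5(7x^2 + 8).
Both groups share the factor (7x^2 + 8).

(6x + 5)(7x^2 + 8)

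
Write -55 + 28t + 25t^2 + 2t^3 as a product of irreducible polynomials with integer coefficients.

Trying the rational-root candidates, t = 1 is a root, giving the factor (t - 1) and quotient 2t^2 + 27t + 55.
The remaining quadratic factors as (t + 11)(2t + 5).

(2t + 5)(t + 11)(t - 1)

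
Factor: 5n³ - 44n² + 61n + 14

Among the possible rational roots, n = -1/5 is a root, so (5n + 1) is a factor; dividing leaves n² - 9n + 14.
The remaining quadratic factors as (n - 7)(n - 2).

(5n + 1)(n - 2)(n - 7)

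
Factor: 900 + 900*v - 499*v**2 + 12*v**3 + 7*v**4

Among the possible rational roots, v = -10 is a root, so (v + 10) is a factor; dividing leaves 7*v**3 - 58*v**2 + 81*v + 90.
Then v = 6 is a root, giving the factor (v - 6) and quotient 7*v**2 - 16*v - 15.
The remaining quadratic factors as (v - 3)(7*v + 5).

(7*v + 5)*(v + 10)*(v - 3)*(v - 6)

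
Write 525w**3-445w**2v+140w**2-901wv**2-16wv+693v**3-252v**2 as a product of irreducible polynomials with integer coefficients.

Group: 15w(35w**2-4wv-63v**2) + (-11v+4)(35w**2-4wv-63v**2); both groups contain (35w**2-4wv-63v**2), so (15w-11v+4) is a factor with cofactor 35w**2-4wv-63v**2.
The cofactor groups again: 35w**2-4wv-63v**2 = 5w(7w+9v) - 7v(7w+9v); both groups contain (7w+9v), giving (5w-7v)(7w+9v).

(15w-11v+4)(5w-7v)(7w+9v)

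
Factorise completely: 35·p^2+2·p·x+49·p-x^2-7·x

(5·p+x+7)·(7·p-x)

Group: 5·p·(7·p-x) + (x+7)·(7·p-x); both groups contain (7·p-x).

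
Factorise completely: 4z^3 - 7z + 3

By the rational root theorem, z = 1 is a root, so (z - 1) is a factor; dividing leaves 4z^2 + 4z - 3.
The remaining quadratic factors as (2z - 1)(2z + 3).

(2z + 3)(2z - 1)(z - 1)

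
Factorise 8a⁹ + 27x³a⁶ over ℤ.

Every term has a factor of a⁶; factoring it out leaves 27x³ + 8a³.
Recognize a sum of cubes with the parts 3x and 2a.

a⁶(3x + 2a)(9x² - 6xa + 4a²)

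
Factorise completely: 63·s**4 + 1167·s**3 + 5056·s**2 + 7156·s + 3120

Among the possible rational roots, s = -4/3 is a root, so (3·s + 4) divides it; the quotient is 21·s**3 + 361·s**2 + 1204·s + 780.
Next, s = -6/7 is a root, so (7·s + 6) is a factor; dividing leaves 3·s**2 + 49·s + 130.
The remaining quadratic factors as (3·s + 10)(s + 13).

(3·s + 10)·(3·s + 4)·(7·s + 6)·(s + 13)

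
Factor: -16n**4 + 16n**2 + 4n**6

Every term has a factor of 4n**2; factoring it out leaves n**4 - 4n**2 + 4.
Recognize a perfect-square trinomial with the parts 2 and n**2.

4n**2(n**2 - 2)**2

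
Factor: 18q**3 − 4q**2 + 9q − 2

Group as (18q**3 + 9q) + (−4q**2 − 2) = 9q(2q**2 + 1) − 2(2q**2 + 1).
Both groups share the factor (2q**2 + 1).

(9q − 2)(2q**2 + 1)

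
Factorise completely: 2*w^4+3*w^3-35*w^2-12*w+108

(2*w+9)*(w+2)*(w-2)*(w-3)

Trying the rational-root candidates, w = -9/2 is a root, so (2*w+9) divides it; the quotient is w^3-3*w^2-4*w+12.
Next, w = 3 is a root, so (w-3) divides it; the quotient is w^2-4.
The remaining quadratic factors as (w-2)(w+2).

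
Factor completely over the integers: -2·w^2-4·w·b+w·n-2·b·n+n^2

-(w+2·b-n)·(2·w+n)

Group: -w·(2·w+n) + (-2·b+n)·(2·w+n); both groups contain (2·w+n).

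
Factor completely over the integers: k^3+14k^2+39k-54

Among the possible rational roots, k = 1 is a root, so (k-1) is a factor; dividing leaves k^2+15k+54.
The remaining quadratic factors as (k+9)(k+6).

(k+6)(k+9)(k-1)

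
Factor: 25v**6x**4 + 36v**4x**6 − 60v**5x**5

v**4x**4(5v − 6x)**2

Factor out v**4x**4 first: what remains is 25v**2 − 60vx + 36x**2.
Recognize a perfect-square trinomial with the parts 6x and 5v.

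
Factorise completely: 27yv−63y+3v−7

Group as (27yv−63y) + (3v−7) = 9y(3v−7) + (3v−7).
Both groups share the factor (3v−7).

(3v−7)(9y+1)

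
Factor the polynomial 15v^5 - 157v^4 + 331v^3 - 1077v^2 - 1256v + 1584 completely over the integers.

Trying the rational-root candidates, v = 4/5 is a root, so (5v - 4) divides it; the quotient is 3v^4 - 29v^3 + 43v^2 - 181v - 396.
Next, v = 9 is a root, giving the factor (v - 9) and quotient 3v^3 - 2v^2 + 25v + 44.
Continuing, v = -4/3 is a root, so (3v + 4) divides it; the quotient is v^2 - 2v + 11.
The quadratic v^2 - 2v + 11 has discriminant -40 < 0 and is irreducible over ℤ.

(3v + 4)(5v - 4)(v - 9)(v^2 - 2v + 11)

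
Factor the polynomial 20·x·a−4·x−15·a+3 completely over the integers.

(4·x−3)·(5·a−1)

Group as (20·x·a−4·x) + (−15·a+3) = 4·x·(5·a−1) − 3·(5·a−1).
Both groups share the factor (5·a−1).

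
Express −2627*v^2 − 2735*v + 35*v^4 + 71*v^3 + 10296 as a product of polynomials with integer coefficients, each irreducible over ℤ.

Among the possible rational roots, v = −13/5 is a root, giving the factor (5*v + 13) and quotient 7*v^3 − 4*v^2 − 515*v + 792.
Continuing, v = 11/7 is a root, so (7*v − 11) divides it; the quotient is v^2 + v − 72.
The remaining quadratic factors as (v − 8)(v + 9).

(5*v + 13)*(7*v − 11)*(v + 9)*(v − 8)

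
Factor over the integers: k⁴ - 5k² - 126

Substitute u = k² to get a quadratic in u, then factor.
k² + 9 is irreducible over ℤ (sum of squares).
k² - 14 is irreducible over ℤ (14 is not a perfect square).

(k² + 9)(k² - 14)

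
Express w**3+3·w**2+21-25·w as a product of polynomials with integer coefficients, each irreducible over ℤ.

(w+7)·(w-1)·(w-3)

Among the possible rational roots, w = 3 is a root, so (w-3) divides it; the quotient is w**2+6·w-7.
The remaining quadratic factors as (w-1)(w+7).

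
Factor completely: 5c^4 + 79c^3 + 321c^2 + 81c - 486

Testing divisors of the constant over divisors of the leading coefficient, c = -6 is a root, giving the factor (c + 6) and quotient 5c^3 + 49c^2 + 27c - 81.
Continuing, c = 1 is a root, giving the factor (c - 1) and quotient 5c^2 + 54c + 81.
The remaining quadratic factors as (c + 9)(5c + 9).

(5c + 9)(c + 6)(c + 9)(c - 1)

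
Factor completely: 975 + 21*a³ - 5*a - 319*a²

(3*a + 5)*(7*a - 13)*(a - 15)

By the rational root theorem, a = -5/3 is a root, so (3*a + 5) is a factor; dividing leaves 7*a² - 118*a + 195.
The remaining quadratic factors as (a - 15)(7*a - 13).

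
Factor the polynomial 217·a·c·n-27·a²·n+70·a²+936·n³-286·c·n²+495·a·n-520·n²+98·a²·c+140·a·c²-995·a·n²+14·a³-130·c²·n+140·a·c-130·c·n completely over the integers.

(14·a-13·n)·(a+2·c+8·n)·(a+5·c-9·n+5)

Group: a·(14·a²+28·a·c+99·a·n-26·c·n-104·n²) + (5·c-9·n+5)·(14·a²+28·a·c+99·a·n-26·c·n-104·n²); both groups contain (14·a²+28·a·c+99·a·n-26·c·n-104·n²), so (a+5·c-9·n+5) is a factor with cofactor 14·a²+28·a·c+99·a·n-26·c·n-104·n².
The cofactor groups again: 14·a²+28·a·c+99·a·n-26·c·n-104·n² = a·(14·a-13·n) + (2·c+8·n)·(14·a-13·n); both groups contain (14·a-13·n), giving (a+2·c+8·n)·(14·a-13·n).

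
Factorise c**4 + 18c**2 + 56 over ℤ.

Substitute u = c**2 to get a quadratic in u, then factor.
c**2 + 14 is irreducible over ℤ (always positive, so no real roots).
c**2 + 4 is irreducible over ℤ (sum of squares).

(c**2 + 14)(c**2 + 4)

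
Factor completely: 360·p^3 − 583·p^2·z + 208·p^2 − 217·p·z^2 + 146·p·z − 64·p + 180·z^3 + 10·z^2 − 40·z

(5·p − 9·z + 4)·(8·p + 5·z)·(9·p − 4·z − 2)

Group: 5·p·(72·p^2 + 13·p·z − 16·p − 20·z^2 − 10·z) + (−9·z + 4)·(72·p^2 + 13·p·z − 16·p − 20·z^2 − 10·z); both groups contain (72·p^2 + 13·p·z − 16·p − 20·z^2 − 10·z), so (5·p − 9·z + 4) is a factor with cofactor 72·p^2 + 13·p·z − 16·p − 20·z^2 − 10·z.
The cofactor groups again: 72·p^2 + 13·p·z − 16·p − 20·z^2 − 10·z = 9·p·(8·p + 5·z) + (−4·z − 2)·(8·p + 5·z); both groups contain (8·p + 5·z), giving (9·p − 4·z − 2)·(8·p + 5·z).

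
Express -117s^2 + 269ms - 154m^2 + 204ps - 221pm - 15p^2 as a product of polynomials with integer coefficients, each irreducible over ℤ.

Group: -15p(p + 14m - 13s) + (-11m + 9s)(p + 14m - 13s); both groups contain (p + 14m - 13s).

-(15p + 11m - 9s)(p + 14m - 13s)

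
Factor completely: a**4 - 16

(a + 2)*(a - 2)*(a**2 + 4)

Write as (a**2)² − (4)², then factor a**2 - 4 once more.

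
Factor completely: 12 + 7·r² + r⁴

Substitute u = r² to get a quadratic in u, then factor.
r² + 4 is irreducible over ℤ (sum of squares).
r² + 3 is irreducible over ℤ (always positive, so no real roots).

(r² + 3)·(r² + 4)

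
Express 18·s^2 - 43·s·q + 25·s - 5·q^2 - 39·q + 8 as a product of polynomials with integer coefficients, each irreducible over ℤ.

(2·s - 5·q + 1)·(9·s + q + 8)

Group: 2·s·(9·s + q + 8) + (-5·q + 1)·(9·s + q + 8); both groups contain (9·s + q + 8).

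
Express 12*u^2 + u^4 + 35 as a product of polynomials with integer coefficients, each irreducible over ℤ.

(u^2 + 5)*(u^2 + 7)

Substitute w = u^2 to get a quadratic in w, then factor.
u^2 + 7 is irreducible over ℤ (always positive, so no real roots).
u^2 + 5 is irreducible over ℤ (always positive, so no real roots).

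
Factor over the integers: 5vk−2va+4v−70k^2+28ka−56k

(v−14k)(5k−2a+4)

Group: v(5k−2a+4) − 14k(5k−2a+4); both groups contain (5k−2a+4).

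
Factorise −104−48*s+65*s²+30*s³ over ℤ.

(6*s+13)*(5*s²−8)

Group as (30*s³−48*s) + (65*s²−104) = 6*s*(5*s²−8) + 13*(5*s²−8).
Both groups share the factor (5*s²−8).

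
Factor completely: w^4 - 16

(w + 2)(w - 2)(w^2 + 4)

Write as (w^2)² − (4)², then factor w^2 - 4 once more.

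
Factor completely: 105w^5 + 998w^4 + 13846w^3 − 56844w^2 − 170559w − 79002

By the rational root theorem, w = −3/5 is a root, giving the factor (5w + 3) and quotient 21w^4 + 187w^3 + 2657w^2 − 12963w − 26334.
Next, w = 14/3 is a root, so (3w − 14) is a factor; dividing leaves 7w^3 + 95w^2 + 1329w + 1881.
Next, w = −11/7 is a root, so (7w + 11) divides it; the quotient is w^2 + 12w + 171.
The quadratic w^2 + 12w + 171 has discriminant −540 < 0 and is irreducible over ℤ.

(3w − 14)(5w + 3)(7w + 11)(w^2 + 12w + 171)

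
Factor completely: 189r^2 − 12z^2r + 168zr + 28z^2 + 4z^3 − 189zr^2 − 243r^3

(z − 9r + 7)(2z + 3r)(2z + 9r)

Group: 2z(2z^2 − 9zr + 14z − 81r^2 + 63r) + 3r(2z^2 − 9zr + 14z − 81r^2 + 63r); both groups contain (2z^2 − 9zr + 14z − 81r^2 + 63r), so (2z + 3r) is a factor with cofactor 2z^2 − 9zr + 14z − 81r^2 + 63r.
The cofactor groups again: 2z^2 − 9zr + 14z − 81r^2 + 63r = z(2z + 9r) + (−9r + 7)(2z + 9r); both groups contain (2z + 9r), giving (z − 9r + 7)(2z + 9r).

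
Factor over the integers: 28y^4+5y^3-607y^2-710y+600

Testing divisors of the constant over divisors of the leading coefficient, y = -2 is a root, so (y+2) is a factor; dividing leaves 28y^3-51y^2-505y+300.
Next, y = 5 is a root, so (y-5) divides it; the quotient is 28y^2+89y-60.
The remaining quadratic factors as (4y+15)(7y-4).

(4y+15)(7y-4)(y+2)(y-5)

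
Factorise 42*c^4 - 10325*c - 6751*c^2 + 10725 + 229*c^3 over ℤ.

(6*c + 13)*(7*c - 5)*(c + 15)*(c - 11)

Trying the rational-root candidates, c = -15 is a root, giving the factor (c + 15) and quotient 42*c^3 - 401*c^2 - 736*c + 715.
Next, c = 5/7 is a root, so (7*c - 5) divides it; the quotient is 6*c^2 - 53*c - 143.
The remaining quadratic factors as (6*c + 13)(c - 11).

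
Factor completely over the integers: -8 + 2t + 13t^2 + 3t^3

Among the possible rational roots, t = -1 is a root, so (t + 1) divides it; the quotient is 3t^2 + 10t - 8.
The remaining quadratic factors as (t + 4)(3t - 2).

(3t - 2)(t + 1)(t + 4)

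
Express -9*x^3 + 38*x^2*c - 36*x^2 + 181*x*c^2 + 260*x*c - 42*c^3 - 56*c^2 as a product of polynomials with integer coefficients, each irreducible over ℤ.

Group: 9*x*(-x^2 + 4*x*c - 4*x + 21*c^2 + 28*c) - 2*c*(-x^2 + 4*x*c - 4*x + 21*c^2 + 28*c); both groups contain (-x^2 + 4*x*c - 4*x + 21*c^2 + 28*c), so (9*x - 2*c) is a factor with cofactor -x^2 + 4*x*c - 4*x + 21*c^2 + 28*c.
The cofactor groups again: -x^2 + 4*x*c - 4*x + 21*c^2 + 28*c = -x*(x + 3*c + 4) + 7*c*(x + 3*c + 4); both groups contain (x + 3*c + 4), giving -(x - 7*c)*(x + 3*c + 4).

-(9*x - 2*c)*(x - 7*c)*(x + 3*c + 4)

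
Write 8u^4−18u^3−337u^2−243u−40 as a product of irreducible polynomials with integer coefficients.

(2u+1)(4u+1)(u+5)(u−8)

Trying the rational-root candidates, u = 8 is a root, giving the factor (u−8) and quotient 8u^3+46u^2+31u+5.
Next, u = −5 is a root, so (u+5) is a factor; dividing leaves 8u^2+6u+1.
The remaining quadratic factors as (4u+1)(2u+1).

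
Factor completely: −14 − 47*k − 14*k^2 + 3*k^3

By the rational root theorem, k = 7 is a root, so (k − 7) divides it; the quotient is 3*k^2 + 7*k + 2.
The remaining quadratic factors as (3*k + 1)(k + 2).

(3*k + 1)*(k + 2)*(k − 7)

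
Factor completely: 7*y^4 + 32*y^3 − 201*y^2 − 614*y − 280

(7*y + 4)*(y + 2)*(y + 7)*(y − 5)

Trying the rational-root candidates, y = 5 is a root, giving the factor (y − 5) and quotient 7*y^3 + 67*y^2 + 134*y + 56.
Continuing, y = −7 is a root, so (y + 7) divides it; the quotient is 7*y^2 + 18*y + 8.
The remaining quadratic factors as (7*y + 4)(y + 2).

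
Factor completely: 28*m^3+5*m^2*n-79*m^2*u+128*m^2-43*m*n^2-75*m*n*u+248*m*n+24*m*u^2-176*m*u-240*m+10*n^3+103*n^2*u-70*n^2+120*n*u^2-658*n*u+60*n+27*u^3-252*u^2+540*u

Group: 7*m*(4*m^2-5*m*n-13*m*u+24*m+n^2+10*n*u-6*n+9*u^2-54*u) + (10*n+3*u-10)*(4*m^2-5*m*n-13*m*u+24*m+n^2+10*n*u-6*n+9*u^2-54*u); both groups contain (4*m^2-5*m*n-13*m*u+24*m+n^2+10*n*u-6*n+9*u^2-54*u), so (7*m+10*n+3*u-10) is a factor with cofactor 4*m^2-5*m*n-13*m*u+24*m+n^2+10*n*u-6*n+9*u^2-54*u.
The cofactor groups again: 4*m^2-5*m*n-13*m*u+24*m+n^2+10*n*u-6*n+9*u^2-54*u = 4*m*(m-n-u+6) + (-n-9*u)*(m-n-u+6); both groups contain (m-n-u+6), giving (4*m-n-9*u)*(m-n-u+6).

(4*m-n-9*u)*(7*m+10*n+3*u-10)*(m-n-u+6)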